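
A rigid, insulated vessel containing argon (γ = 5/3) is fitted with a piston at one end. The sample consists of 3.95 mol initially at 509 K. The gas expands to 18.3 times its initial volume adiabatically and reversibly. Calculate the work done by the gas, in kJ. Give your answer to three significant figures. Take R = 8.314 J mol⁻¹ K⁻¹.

W ≈ 21.5 kJ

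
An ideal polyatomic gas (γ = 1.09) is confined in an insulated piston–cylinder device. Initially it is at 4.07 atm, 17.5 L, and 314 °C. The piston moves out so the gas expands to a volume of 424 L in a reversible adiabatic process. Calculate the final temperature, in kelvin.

For a reversible adiabat TV^(γ−1) is constant, so T₂ = T₁ (V₁/V₂)^(γ−1).
T₁ = 314 °C = 587.1 K.
T₂ = 587.1 × (17.5/424)^(0.09) = 440.7 K.

T₂ ≈ 441 K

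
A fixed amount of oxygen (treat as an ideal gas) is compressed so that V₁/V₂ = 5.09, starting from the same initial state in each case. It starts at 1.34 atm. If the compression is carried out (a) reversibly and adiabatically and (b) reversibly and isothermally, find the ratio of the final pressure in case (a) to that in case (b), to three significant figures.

P_adiabatic / P_isothermal ≈ 1.92

For a diatomic ideal gas γ = 7/5.
Isothermal: P_b = P₁(V₁/V₂) = 1.34×5.09.
Adiabatic: P_a = P₁(V₁/V₂)^γ = 1.34×5.09^(7/5).
P_a/P_b = (V₁/V₂)^(γ−1) = 5.09^(2/5) = 1.917.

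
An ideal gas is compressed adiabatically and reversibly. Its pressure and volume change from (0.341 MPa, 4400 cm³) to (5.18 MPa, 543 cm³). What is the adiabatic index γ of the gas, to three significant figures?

γ ≈ 1.30

PV^γ = const ⇒ γ = ln(P₂/P₁) / ln(V₁/V₂).
γ = ln(5.18/0.341) / ln(4400/543) = 1.3.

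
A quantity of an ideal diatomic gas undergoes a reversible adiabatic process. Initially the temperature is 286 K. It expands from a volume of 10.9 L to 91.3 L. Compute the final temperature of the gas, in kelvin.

Adiabatic: T₁V₁^(γ−1) = T₂V₂^(γ−1) ⇒ T₂ = T₁ (V₁/V₂)^(γ−1).
For a diatomic ideal gas γ = 7/5, so γ−1 = 2/5.
T₂ = 286 × (10.9/91.3)^(2/5) = 122.2 K.

T₂ ≈ 122 K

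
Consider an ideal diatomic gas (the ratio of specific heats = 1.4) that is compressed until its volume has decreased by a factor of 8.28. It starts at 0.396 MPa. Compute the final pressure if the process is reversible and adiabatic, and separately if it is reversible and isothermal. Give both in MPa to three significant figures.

Isothermal: P₂ = P₁(V₁/V₂) = 0.396×8.28 = 3.279 MPa.
Adiabatic: P₂ = P₁(V₁/V₂)^γ = 0.396×8.28^(1.4) = 7.637 MPa.

adiabatic: 7.64 MPa; isothermal: 3.28 MPa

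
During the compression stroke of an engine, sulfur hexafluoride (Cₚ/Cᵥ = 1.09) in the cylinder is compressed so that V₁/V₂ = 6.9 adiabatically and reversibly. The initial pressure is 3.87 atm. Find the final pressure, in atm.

Since PV^γ is constant along a reversible adiabat, P₂ = P₁ (V₁/V₂)^γ.
P₂ = 3.87 × 6.9^(1.09) = 31.77 atm.

P₂ ≈ 31.8 atm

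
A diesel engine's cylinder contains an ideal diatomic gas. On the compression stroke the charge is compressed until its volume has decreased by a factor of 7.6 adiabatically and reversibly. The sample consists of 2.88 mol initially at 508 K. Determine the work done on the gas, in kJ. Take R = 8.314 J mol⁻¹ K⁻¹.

W ≈ 38.0 kJ

For a reversible adiabat TV^(γ−1) is constant, so T₂ = T₁ (V₁/V₂)^(γ−1).
γ = 7/5 for a diatomic ideal gas, so γ−1 = 2/5.
T₂ = 508 × 7.6^(2/5) = 1143 K.
Q = 0, so ΔU = W_on_gas = nCᵥΔT with Cᵥ = R/(γ−1) = 20.79 J/(mol·K).
ΔU = 2.88 × 20.79 × (1143 − 508) = 38030 J.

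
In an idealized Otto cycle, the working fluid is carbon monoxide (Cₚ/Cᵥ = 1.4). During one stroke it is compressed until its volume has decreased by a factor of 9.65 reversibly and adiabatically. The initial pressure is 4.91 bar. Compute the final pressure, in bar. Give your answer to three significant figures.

P₂ ≈ 117 bar

Since PV^γ is constant along a reversible adiabat, P₂ = P₁ (V₁/V₂)^γ.
P₂ = 4.91 × 9.65^(1.4) = 117.3 bar.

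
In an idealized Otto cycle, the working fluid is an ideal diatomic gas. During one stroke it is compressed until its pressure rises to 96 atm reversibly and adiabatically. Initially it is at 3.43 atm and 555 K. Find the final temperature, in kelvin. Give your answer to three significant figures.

T₂ ≈ 1440 K

Along an adiabat T P^((1−γ)/γ) is constant, so T₂ = T₁ (P₂/P₁)^((γ−1)/γ).
For a diatomic ideal gas γ = 7/5, so (γ−1)/γ = 2/7.
T₂ = 555 × (96/3.43)^(2/7) = 1438 K.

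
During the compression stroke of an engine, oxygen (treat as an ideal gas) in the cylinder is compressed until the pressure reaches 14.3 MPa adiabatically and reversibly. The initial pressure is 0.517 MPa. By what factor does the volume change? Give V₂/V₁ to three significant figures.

From PV^γ = const, V₂/V₁ = (P₁/P₂)^(1/γ).
For a diatomic ideal gas γ = 7/5.
V₂/V₁ = (0.517/14.3)^(5/7) = 0.09335.

V₂/V₁ ≈ 0.0933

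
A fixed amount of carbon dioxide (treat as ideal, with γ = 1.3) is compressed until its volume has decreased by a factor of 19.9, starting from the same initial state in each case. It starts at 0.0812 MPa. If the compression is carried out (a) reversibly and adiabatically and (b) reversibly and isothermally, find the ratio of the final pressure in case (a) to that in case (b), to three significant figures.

Isothermal: P_b = P₁(V₁/V₂) = 0.0812×19.9.
Adiabatic: P_a = P₁(V₁/V₂)^γ = 0.0812×19.9^(1.3).
P_a/P_b = (V₁/V₂)^(γ−1) = 19.9^(0.3) = 2.453.

P_adiabatic / P_isothermal ≈ 2.45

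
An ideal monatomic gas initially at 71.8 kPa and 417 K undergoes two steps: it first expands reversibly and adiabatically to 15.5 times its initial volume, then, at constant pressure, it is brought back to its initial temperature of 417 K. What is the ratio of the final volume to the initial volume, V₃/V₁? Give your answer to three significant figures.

V₃/V₁ ≈ 96.4

For a monatomic ideal gas γ = 5/3.
Adiabatic step: V₂/V₁ = 15.5; T₂ = T₁·(1/15.5)^(2/3) = 67.08 K.
Isobaric step: V₃/V₂ = T₃/T₂ = 417/67.08.
V₃/V₁ = (V₂/V₁)(V₃/V₂) = 15.5 × (417/67.08) = 96.36.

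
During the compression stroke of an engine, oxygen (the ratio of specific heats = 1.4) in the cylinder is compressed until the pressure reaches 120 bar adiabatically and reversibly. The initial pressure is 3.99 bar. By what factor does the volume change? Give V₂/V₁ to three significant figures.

From PV^γ = const, V₂/V₁ = (P₁/P₂)^(1/γ).
V₂/V₁ = (3.99/120)^(0.714) = 0.08793.

V₂/V₁ ≈ 0.0879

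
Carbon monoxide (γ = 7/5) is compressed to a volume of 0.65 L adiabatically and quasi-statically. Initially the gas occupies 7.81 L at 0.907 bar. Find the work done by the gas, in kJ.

W ≈ -3.02 kJ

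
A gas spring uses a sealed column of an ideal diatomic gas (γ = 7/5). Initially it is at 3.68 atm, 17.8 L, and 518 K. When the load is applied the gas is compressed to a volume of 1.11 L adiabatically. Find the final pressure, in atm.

P₂ ≈ 179 atm

Since PV^γ is constant along a reversible adiabat, P₂ = P₁ (V₁/V₂)^γ.
P₂ = 3.68 × (17.8/1.11)^(7/5) = 179.1 atm.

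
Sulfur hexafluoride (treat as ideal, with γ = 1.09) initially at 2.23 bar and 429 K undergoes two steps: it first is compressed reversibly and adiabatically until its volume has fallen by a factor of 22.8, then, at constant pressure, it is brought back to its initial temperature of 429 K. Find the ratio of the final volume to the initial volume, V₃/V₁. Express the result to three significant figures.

Adiabatic step: V₂/V₁ = 0.04386; T₂ = T₁·22.8^(0.09) = 568.4 K.
Isobaric step: V₃/V₂ = T₃/T₂ = 429/568.4.
V₃/V₁ = (V₂/V₁)(V₃/V₂) = 0.04386 × (429/568.4) = 0.0331.

V₃/V₁ ≈ 0.0331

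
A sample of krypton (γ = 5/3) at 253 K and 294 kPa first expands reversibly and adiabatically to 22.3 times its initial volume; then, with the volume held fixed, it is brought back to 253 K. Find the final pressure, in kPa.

P₃ ≈ 13.2 kPa

Adiabatic step (PV^γ = const): P₂ = 294×(1/22.3)^(5/3) = 1.664 kPa; T₂ = 253×(1/22.3)^(2/3) = 31.93 K.
Isochoric: P₃ = P₂(T₃/T₂) = 1.664 × (253/31.93) = 13.18 kPa.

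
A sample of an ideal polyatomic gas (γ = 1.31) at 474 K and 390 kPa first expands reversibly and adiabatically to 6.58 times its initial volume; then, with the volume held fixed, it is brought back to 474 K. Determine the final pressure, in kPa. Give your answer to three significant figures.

Adiabatic step (PV^γ = const): P₂ = 390×(1/6.58)^(1.31) = 33.05 kPa; T₂ = 474×(1/6.58)^(0.31) = 264.3 K.
Isochoric: P₃ = P₂(T₃/T₂) = 33.05 × (474/264.3) = 59.27 kPa.

P₃ ≈ 59.3 kPa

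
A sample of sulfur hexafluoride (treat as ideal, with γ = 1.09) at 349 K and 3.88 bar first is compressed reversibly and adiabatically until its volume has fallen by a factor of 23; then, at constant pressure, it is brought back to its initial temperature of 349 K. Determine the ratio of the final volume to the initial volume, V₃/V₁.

V₃/V₁ ≈ 0.0328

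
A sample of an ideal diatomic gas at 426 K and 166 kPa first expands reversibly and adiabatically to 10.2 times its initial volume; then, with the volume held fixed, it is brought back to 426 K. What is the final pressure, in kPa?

For a diatomic ideal gas γ = 7/5.
Adiabatic step (PV^γ = const): P₂ = 166×(1/10.2)^(7/5) = 6.428 kPa; T₂ = 426×(1/10.2)^(2/5) = 168.3 K.
Isochoric: P₃ = P₂(T₃/T₂) = 6.428 × (426/168.3) = 16.27 kPa.

P₃ ≈ 16.3 kPa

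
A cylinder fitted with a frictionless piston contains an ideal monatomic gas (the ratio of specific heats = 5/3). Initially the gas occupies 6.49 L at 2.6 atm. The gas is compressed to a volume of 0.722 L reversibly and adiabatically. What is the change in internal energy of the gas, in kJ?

P₂ = P₁(V₁/V₂)^γ = 2.6×(6.49/0.722)^(5/3) = 101 atm.
For a reversible adiabat, W_by_gas = (P₁V₁ − P₂V₂)/(γ−1).
W_by = (263400×0.00649 − 1.024×10^7×0.000722) / (2/3) = -8523 J.
Q = 0 ⇒ ΔU = −W_by = 8523 J.

ΔU ≈ 8.52 kJ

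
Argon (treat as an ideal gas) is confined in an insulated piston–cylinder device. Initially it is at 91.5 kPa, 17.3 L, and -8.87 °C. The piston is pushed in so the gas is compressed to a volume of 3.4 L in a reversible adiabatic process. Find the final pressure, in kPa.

P₂ ≈ 1380 kPa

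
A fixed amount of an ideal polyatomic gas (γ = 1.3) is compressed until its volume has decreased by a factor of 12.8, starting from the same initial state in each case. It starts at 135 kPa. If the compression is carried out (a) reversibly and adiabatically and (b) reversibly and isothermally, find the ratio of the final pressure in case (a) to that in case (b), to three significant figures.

Isothermal: P_b = P₁(V₁/V₂) = 135×12.8.
Adiabatic: P_a = P₁(V₁/V₂)^γ = 135×12.8^(1.3).
P_a/P_b = (V₁/V₂)^(γ−1) = 12.8^(0.3) = 2.149.

P_adiabatic / P_isothermal ≈ 2.15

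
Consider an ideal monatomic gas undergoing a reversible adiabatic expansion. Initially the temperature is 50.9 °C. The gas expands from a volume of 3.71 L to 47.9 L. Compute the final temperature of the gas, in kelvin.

T₂ ≈ 58.9 K

For a reversible adiabat TV^(γ−1) is constant, so T₂ = T₁ (V₁/V₂)^(γ−1).
For a monatomic ideal gas γ = 5/3, so γ−1 = 2/3.
T₁ = 50.9 °C = 324 K.
T₂ = 324 × (3.71/47.9)^(2/3) = 58.88 K.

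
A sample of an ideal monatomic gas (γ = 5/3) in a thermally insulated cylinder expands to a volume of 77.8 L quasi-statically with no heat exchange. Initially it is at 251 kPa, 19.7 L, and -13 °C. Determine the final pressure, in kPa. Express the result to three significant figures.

Adiabatic: P₁V₁^γ = P₂V₂^γ ⇒ P₂ = P₁ (V₁/V₂)^γ.
P₂ = 251 × (19.7/77.8)^(5/3) = 25.44 kPa.

P₂ ≈ 25.4 kPa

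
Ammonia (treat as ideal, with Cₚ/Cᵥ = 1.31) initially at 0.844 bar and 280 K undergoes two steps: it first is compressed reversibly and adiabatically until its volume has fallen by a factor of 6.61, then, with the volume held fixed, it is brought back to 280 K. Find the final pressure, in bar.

P₃ ≈ 5.58 bar

Adiabatic step (PV^γ = const): P₂ = 0.844×6.61^(1.31) = 10.02 bar; T₂ = 280×6.61^(0.31) = 502.8 K.
Isochoric: P₃ = P₂(T₃/T₂) = 10.02 × (280/502.8) = 5.579 bar.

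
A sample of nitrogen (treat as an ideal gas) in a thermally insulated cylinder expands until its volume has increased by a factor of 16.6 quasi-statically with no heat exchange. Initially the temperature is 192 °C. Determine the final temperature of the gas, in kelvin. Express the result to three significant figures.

T₂ ≈ 151 K

For a reversible adiabat TV^(γ−1) is constant, so T₂ = T₁ (V₁/V₂)^(γ−1).
For a diatomic ideal gas γ = 7/5, so γ−1 = 2/5.
T₁ = 192 °C = 465.1 K.
T₂ = 465.1 × (1/16.6)^(2/5) = 151.2 K.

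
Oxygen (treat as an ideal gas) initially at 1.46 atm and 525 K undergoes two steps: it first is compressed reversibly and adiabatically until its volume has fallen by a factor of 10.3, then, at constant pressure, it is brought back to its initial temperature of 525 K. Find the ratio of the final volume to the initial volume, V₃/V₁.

For a diatomic ideal gas γ = 7/5.
Adiabatic step: V₂/V₁ = 0.09709; T₂ = T₁·10.3^(2/5) = 1334 K.
Isobaric step: V₃/V₂ = T₃/T₂ = 525/1334.
V₃/V₁ = (V₂/V₁)(V₃/V₂) = 0.09709 × (525/1334) = 0.0382.

V₃/V₁ ≈ 0.0382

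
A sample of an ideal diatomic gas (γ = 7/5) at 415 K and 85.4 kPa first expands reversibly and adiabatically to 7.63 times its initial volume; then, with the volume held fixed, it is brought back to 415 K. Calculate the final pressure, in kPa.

Adiabatic step (PV^γ = const): P₂ = 85.4×(1/7.63)^(7/5) = 4.965 kPa; T₂ = 415×(1/7.63)^(2/5) = 184.1 K.
Isochoric: P₃ = P₂(T₃/T₂) = 4.965 × (415/184.1) = 11.19 kPa.

P₃ ≈ 11.2 kPa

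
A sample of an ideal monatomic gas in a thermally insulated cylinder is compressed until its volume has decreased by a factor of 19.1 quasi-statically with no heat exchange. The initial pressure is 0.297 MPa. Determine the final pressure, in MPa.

P₂ ≈ 40.5 MPa

Adiabatic: P₁V₁^γ = P₂V₂^γ ⇒ P₂ = P₁ (V₁/V₂)^γ.
For a monatomic ideal gas γ = 5/3.
P₂ = 0.297 × 19.1^(5/3) = 40.53 MPa.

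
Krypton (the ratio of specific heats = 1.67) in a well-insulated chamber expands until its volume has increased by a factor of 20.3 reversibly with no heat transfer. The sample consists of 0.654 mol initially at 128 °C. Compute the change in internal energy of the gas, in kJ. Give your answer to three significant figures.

Adiabatic: T₁V₁^(γ−1) = T₂V₂^(γ−1) ⇒ T₂ = T₁ (V₁/V₂)^(γ−1).
T₁ = 128 °C = 401.1 K.
T₂ = 401.1 × (1/20.3)^(0.67) = 53.37 K.
Q = 0, so ΔU = W_on_gas = nCᵥΔT with Cᵥ = R/(γ−1) = 12.41 J/(mol·K).
ΔU = 0.654 × 12.41 × (53.37 − 401.1) = -2822 J.

ΔU ≈ -2.82 kJ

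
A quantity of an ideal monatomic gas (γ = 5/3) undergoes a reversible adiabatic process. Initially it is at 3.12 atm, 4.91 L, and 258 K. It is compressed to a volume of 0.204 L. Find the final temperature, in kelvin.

T₂ ≈ 2150 K

For a reversible adiabat TV^(γ−1) is constant, so T₂ = T₁ (V₁/V₂)^(γ−1).
T₂ = 258 × (4.91/0.204)^(2/3) = 2151 K.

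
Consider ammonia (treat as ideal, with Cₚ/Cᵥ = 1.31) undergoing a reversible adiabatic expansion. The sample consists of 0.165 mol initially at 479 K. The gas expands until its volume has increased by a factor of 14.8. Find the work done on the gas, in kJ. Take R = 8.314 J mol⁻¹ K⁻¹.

Adiabatic: T₁V₁^(γ−1) = T₂V₂^(γ−1) ⇒ T₂ = T₁ (V₁/V₂)^(γ−1).
T₂ = 479 × (1/14.8)^(0.31) = 207.8 K.
Q = 0, so ΔU = W_on_gas = nCᵥΔT with Cᵥ = R/(γ−1) = 26.82 J/(mol·K).
ΔU = 0.165 × 26.82 × (207.8 − 479) = -1200 J.

W ≈ -1.20 kJ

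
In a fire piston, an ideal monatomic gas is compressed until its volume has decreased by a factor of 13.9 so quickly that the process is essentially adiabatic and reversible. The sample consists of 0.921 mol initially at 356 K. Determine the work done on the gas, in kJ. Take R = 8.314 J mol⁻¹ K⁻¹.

For a reversible adiabat TV^(γ−1) is constant, so T₂ = T₁ (V₁/V₂)^(γ−1).
γ = 5/3 for a monatomic ideal gas, so γ−1 = 2/3.
T₂ = 356 × 13.9^(2/3) = 2058 K.
Q = 0, so ΔU = W_on_gas = nCᵥΔT with Cᵥ = R/(γ−1) = 12.47 J/(mol·K).
ΔU = 0.921 × 12.47 × (2058 − 356) = 19550 J.

W ≈ 19.5 kJ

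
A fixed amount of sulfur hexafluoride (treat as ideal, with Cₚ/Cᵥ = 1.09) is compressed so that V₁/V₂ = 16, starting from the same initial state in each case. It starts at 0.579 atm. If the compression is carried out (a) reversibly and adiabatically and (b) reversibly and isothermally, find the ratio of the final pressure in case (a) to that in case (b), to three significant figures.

P_adiabatic / P_isothermal ≈ 1.28

Isothermal: P_b = P₁(V₁/V₂) = 0.579×16.
Adiabatic: P_a = P₁(V₁/V₂)^γ = 0.579×16^(1.09).
P_a/P_b = (V₁/V₂)^(γ−1) = 16^(0.09) = 1.283.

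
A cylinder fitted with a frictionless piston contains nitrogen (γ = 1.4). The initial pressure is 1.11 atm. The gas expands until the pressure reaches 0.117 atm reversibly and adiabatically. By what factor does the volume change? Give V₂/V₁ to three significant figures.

V₂/V₁ ≈ 4.99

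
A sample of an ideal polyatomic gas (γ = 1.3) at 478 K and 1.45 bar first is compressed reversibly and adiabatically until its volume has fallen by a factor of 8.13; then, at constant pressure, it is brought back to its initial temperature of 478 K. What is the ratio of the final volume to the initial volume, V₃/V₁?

V₃/V₁ ≈ 0.0656

Adiabatic step: V₂/V₁ = 0.123; T₂ = T₁·8.13^(0.3) = 896.3 K.
Isobaric step: V₃/V₂ = T₃/T₂ = 478/896.3.
V₃/V₁ = (V₂/V₁)(V₃/V₂) = 0.123 × (478/896.3) = 0.0656.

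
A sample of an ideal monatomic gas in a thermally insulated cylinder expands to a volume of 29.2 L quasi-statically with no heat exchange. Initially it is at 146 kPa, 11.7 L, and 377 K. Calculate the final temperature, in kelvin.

For a reversible adiabat TV^(γ−1) is constant, so T₂ = T₁ (V₁/V₂)^(γ−1).
γ = 5/3 for a monatomic ideal gas.
T₂ = 377 × (11.7/29.2)^(2/3) = 204.9 K.

T₂ ≈ 205 K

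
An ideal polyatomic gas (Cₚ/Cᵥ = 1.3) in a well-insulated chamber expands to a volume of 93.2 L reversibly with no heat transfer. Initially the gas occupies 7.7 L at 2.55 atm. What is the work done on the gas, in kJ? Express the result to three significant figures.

W ≈ -3.49 kJ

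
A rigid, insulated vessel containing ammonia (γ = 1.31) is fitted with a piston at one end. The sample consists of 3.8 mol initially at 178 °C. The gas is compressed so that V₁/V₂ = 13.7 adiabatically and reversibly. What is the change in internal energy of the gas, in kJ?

For a reversible adiabat TV^(γ−1) is constant, so T₂ = T₁ (V₁/V₂)^(γ−1).
T₁ = 178 °C = 451.1 K.
T₂ = 451.1 × 13.7^(0.31) = 1016 K.
Q = 0, so ΔU = W_on_gas = nCᵥΔT with Cᵥ = R/(γ−1) = 26.82 J/(mol·K).
ΔU = 3.8 × 26.82 × (1016 − 451.1) = 57520 J.

ΔU ≈ 57.5 kJ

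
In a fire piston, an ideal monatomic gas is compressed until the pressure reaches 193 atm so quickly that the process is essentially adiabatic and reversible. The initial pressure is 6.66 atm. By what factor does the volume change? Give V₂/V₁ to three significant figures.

From PV^γ = const, V₂/V₁ = (P₁/P₂)^(1/γ).
For a monatomic ideal gas γ = 5/3.
V₂/V₁ = (6.66/193)^(3/5) = 0.1327.

V₂/V₁ ≈ 0.133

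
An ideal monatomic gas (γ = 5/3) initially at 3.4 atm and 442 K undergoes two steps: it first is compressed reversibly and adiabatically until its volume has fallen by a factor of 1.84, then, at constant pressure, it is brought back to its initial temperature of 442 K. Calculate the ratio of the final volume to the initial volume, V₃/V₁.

V₃/V₁ ≈ 0.362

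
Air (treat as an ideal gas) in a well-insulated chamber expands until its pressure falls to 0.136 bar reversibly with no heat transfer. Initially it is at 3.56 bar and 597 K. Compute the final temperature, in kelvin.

T₂ ≈ 235 K

Adiabatic: T₂/T₁ = (P₂/P₁)^((γ−1)/γ).
For a diatomic ideal gas γ = 7/5, so (γ−1)/γ = 2/7.
T₂ = 597 × (0.136/3.56)^(2/7) = 234.9 K.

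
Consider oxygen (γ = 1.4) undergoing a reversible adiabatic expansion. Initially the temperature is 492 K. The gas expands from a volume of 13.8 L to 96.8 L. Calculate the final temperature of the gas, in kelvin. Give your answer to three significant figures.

For a reversible adiabat TV^(γ−1) is constant, so T₂ = T₁ (V₁/V₂)^(γ−1).
T₂ = 492 × (13.8/96.8)^(0.4) = 225.7 K.

T₂ ≈ 226 K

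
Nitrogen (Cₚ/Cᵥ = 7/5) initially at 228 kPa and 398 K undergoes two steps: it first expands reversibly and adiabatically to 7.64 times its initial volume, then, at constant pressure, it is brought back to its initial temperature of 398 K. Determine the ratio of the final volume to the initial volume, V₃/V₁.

Adiabatic step: V₂/V₁ = 7.64; T₂ = T₁·(1/7.64)^(2/5) = 176.5 K.
Isobaric step: V₃/V₂ = T₃/T₂ = 398/176.5.
V₃/V₁ = (V₂/V₁)(V₃/V₂) = 7.64 × (398/176.5) = 17.23.

V₃/V₁ ≈ 17.2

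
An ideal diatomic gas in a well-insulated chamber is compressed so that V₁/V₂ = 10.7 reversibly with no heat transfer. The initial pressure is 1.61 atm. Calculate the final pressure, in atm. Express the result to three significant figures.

P₂ ≈ 44.5 atm

Adiabatic: P₁V₁^γ = P₂V₂^γ ⇒ P₂ = P₁ (V₁/V₂)^γ.
For a diatomic ideal gas γ = 7/5.
P₂ = 1.61 × 10.7^(7/5) = 44.46 atm.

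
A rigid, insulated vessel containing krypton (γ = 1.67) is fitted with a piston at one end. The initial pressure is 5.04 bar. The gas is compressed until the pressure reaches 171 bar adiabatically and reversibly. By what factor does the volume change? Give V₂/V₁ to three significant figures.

From PV^γ = const, V₂/V₁ = (P₁/P₂)^(1/γ).
V₂/V₁ = (5.04/171)^(0.599) = 0.1212.

V₂/V₁ ≈ 0.121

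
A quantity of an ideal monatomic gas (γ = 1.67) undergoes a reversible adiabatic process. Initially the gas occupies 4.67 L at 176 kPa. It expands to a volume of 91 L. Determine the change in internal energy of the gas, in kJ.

P₂ = P₁(V₁/V₂)^γ = 176×(4.67/91)^(1.67) = 1.235 kPa.
For a reversible adiabat, W_by_gas = (P₁V₁ − P₂V₂)/(γ−1).
W_by = (176000×0.00467 − 1235×0.091) / (0.67) = 1059 J.
Q = 0 ⇒ ΔU = −W_by = -1059 J.

ΔU ≈ -1.06 kJ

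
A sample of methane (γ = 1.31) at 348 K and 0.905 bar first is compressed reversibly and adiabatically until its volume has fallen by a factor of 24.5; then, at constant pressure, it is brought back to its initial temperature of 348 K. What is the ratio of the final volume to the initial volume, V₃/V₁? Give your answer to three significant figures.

Adiabatic step: V₂/V₁ = 0.04082; T₂ = T₁·24.5^(0.31) = 938 K.
Isobaric step: V₃/V₂ = T₃/T₂ = 348/938.
V₃/V₁ = (V₂/V₁)(V₃/V₂) = 0.04082 × (348/938) = 0.01514.

V₃/V₁ ≈ 0.0151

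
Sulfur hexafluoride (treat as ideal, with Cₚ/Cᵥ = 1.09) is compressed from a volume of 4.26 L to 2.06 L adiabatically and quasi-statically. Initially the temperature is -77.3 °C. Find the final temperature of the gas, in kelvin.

T₂ ≈ 209 K

For a reversible adiabat TV^(γ−1) is constant, so T₂ = T₁ (V₁/V₂)^(γ−1).
T₁ = -77.3 °C = 195.8 K.
T₂ = 195.8 × (4.26/2.06)^(0.09) = 209.1 K.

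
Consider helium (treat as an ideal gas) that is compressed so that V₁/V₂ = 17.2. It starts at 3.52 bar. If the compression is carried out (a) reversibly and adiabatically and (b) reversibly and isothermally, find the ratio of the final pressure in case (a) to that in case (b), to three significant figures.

P_adiabatic / P_isothermal ≈ 6.66

For a monatomic ideal gas γ = 5/3.
Isothermal: P_b = P₁(V₁/V₂) = 3.52×17.2.
Adiabatic: P_a = P₁(V₁/V₂)^γ = 3.52×17.2^(5/3).
P_a/P_b = (V₁/V₂)^(γ−1) = 17.2^(2/3) = 6.663.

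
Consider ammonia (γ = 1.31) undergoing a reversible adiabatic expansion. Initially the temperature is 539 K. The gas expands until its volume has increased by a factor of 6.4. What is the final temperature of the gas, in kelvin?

For a reversible adiabat TV^(γ−1) is constant, so T₂ = T₁ (V₁/V₂)^(γ−1).
T₂ = 539 × (1/6.4)^(0.31) = 303.2 K.

T₂ ≈ 303 K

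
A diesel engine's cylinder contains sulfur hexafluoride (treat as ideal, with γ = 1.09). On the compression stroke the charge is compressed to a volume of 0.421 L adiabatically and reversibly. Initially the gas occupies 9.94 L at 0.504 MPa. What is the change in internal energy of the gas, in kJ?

ΔU ≈ 18.3 kJ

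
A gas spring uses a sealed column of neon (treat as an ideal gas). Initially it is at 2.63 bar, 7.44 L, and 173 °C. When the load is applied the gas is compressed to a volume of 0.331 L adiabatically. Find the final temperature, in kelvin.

T₂ ≈ 3550 K

Adiabatic: T₁V₁^(γ−1) = T₂V₂^(γ−1) ⇒ T₂ = T₁ (V₁/V₂)^(γ−1).
γ = 5/3 for a monatomic ideal gas.
T₁ = 173 °C = 446.1 K.
T₂ = 446.1 × (7.44/0.331)^(2/3) = 3553 K.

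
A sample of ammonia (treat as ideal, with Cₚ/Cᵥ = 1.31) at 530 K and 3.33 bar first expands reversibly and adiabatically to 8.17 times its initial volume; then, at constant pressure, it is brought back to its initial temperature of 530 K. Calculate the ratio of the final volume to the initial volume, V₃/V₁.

Adiabatic step: V₂/V₁ = 8.17; T₂ = T₁·(1/8.17)^(0.31) = 276.4 K.
Isobaric step: V₃/V₂ = T₃/T₂ = 530/276.4.
V₃/V₁ = (V₂/V₁)(V₃/V₂) = 8.17 × (530/276.4) = 15.67.

V₃/V₁ ≈ 15.7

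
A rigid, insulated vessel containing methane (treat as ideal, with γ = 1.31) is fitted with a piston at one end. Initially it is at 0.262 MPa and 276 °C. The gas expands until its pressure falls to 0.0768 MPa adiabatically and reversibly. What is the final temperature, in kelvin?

T₂ ≈ 411 K

Adiabatic: T₂/T₁ = (P₂/P₁)^((γ−1)/γ).
T₁ = 276 °C = 549.1 K.
T₂ = 549.1 × (0.0768/0.262)^(0.237) = 410.7 K.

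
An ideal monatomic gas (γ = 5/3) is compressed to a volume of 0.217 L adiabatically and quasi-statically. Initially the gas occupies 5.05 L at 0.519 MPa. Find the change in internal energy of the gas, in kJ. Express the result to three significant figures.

ΔU ≈ 28.1 kJ

P₂ = P₁(V₁/V₂)^γ = 0.519×(5.05/0.217)^(5/3) = 98.45 MPa.
For a reversible adiabat, W_by_gas = (P₁V₁ − P₂V₂)/(γ−1).
W_by = (519000×0.00505 − 9.845×10^7×0.000217) / (2/3) = -28110 J.
Q = 0 ⇒ ΔU = −W_by = 28110 J.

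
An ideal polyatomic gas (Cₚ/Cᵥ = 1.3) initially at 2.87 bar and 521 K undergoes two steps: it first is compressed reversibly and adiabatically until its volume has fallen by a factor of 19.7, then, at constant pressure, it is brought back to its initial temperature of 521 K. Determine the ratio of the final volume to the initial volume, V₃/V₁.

V₃/V₁ ≈ 0.0208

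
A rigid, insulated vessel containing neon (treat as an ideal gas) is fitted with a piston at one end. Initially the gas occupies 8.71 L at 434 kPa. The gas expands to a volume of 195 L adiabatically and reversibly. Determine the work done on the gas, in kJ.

W ≈ -4.96 kJ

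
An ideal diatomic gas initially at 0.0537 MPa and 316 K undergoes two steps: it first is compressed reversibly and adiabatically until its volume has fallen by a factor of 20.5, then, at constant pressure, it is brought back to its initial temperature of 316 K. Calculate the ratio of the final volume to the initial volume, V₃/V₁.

V₃/V₁ ≈ 0.0146

For a diatomic ideal gas γ = 7/5.
Adiabatic step: V₂/V₁ = 0.04878; T₂ = T₁·20.5^(2/5) = 1058 K.
Isobaric step: V₃/V₂ = T₃/T₂ = 316/1058.
V₃/V₁ = (V₂/V₁)(V₃/V₂) = 0.04878 × (316/1058) = 0.01457.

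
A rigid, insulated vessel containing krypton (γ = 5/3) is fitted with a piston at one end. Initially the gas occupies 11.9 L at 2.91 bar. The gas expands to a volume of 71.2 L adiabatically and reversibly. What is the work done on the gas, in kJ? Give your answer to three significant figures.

W ≈ -3.62 kJ

P₂ = P₁(V₁/V₂)^γ = 2.91×(11.9/71.2)^(5/3) = 0.1476 bar.
For a reversible adiabat, W_by_gas = (P₁V₁ − P₂V₂)/(γ−1).
W_by = (291000×0.0119 − 14760×0.0712) / (2/3) = 3618 J.
W_on_gas = −W_by = -3618 J.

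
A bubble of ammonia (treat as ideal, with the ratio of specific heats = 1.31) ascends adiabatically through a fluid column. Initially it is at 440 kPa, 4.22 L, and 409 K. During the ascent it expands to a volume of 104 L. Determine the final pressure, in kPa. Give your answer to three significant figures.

P₂ ≈ 6.61 kPa

Since PV^γ is constant along a reversible adiabat, P₂ = P₁ (V₁/V₂)^γ.
P₂ = 440 × (4.22/104)^(1.31) = 6.611 kPa.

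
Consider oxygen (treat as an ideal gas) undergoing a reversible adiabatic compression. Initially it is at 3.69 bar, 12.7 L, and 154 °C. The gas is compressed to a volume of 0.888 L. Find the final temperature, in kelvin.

For a reversible adiabat TV^(γ−1) is constant, so T₂ = T₁ (V₁/V₂)^(γ−1).
γ = 7/5 for a diatomic ideal gas.
T₁ = 154 °C = 427.1 K.
T₂ = 427.1 × (12.7/0.888)^(2/5) = 1238 K.

T₂ ≈ 1240 K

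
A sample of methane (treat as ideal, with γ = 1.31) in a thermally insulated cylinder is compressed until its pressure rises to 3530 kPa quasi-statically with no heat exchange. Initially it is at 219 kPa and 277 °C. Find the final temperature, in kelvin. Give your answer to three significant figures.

T₂ ≈ 1060 K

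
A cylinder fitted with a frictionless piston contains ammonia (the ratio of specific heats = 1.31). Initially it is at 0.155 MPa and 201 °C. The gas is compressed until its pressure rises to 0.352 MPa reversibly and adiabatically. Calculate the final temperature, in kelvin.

T₂ ≈ 576 K

Adiabatic: T₂/T₁ = (P₂/P₁)^((γ−1)/γ).
T₁ = 201 °C = 474.1 K.
T₂ = 474.1 × (0.352/0.155)^(0.237) = 575.7 K.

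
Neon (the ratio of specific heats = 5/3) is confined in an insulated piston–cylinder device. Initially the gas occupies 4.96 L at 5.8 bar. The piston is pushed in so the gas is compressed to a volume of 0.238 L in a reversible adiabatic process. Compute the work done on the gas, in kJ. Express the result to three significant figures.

P₂ = P₁(V₁/V₂)^γ = 5.8×(4.96/0.238)^(5/3) = 915.4 bar.
For a reversible adiabat, W_by_gas = (P₁V₁ − P₂V₂)/(γ−1).
W_by = (580000×0.00496 − 9.154×10^7×0.000238) / (2/3) = -28360 J.
W_on_gas = −W_by = 28360 J.

W ≈ 28.4 kJ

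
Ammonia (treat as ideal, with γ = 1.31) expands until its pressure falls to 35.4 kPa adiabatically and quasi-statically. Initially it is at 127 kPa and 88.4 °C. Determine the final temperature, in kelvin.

T₂ ≈ 267 K

Adiabatic: T₂/T₁ = (P₂/P₁)^((γ−1)/γ).
T₁ = 88.4 °C = 361.5 K.
T₂ = 361.5 × (35.4/127)^(0.237) = 267.2 K.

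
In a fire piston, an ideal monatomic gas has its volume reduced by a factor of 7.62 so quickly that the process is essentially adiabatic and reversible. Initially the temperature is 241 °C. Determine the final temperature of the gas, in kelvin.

For a reversible adiabat TV^(γ−1) is constant, so T₂ = T₁ (V₁/V₂)^(γ−1).
For a monatomic ideal gas γ = 5/3, so γ−1 = 2/3.
T₁ = 241 °C = 514.1 K.
T₂ = 514.1 × 7.62^(2/3) = 1991 K.

T₂ ≈ 1990 K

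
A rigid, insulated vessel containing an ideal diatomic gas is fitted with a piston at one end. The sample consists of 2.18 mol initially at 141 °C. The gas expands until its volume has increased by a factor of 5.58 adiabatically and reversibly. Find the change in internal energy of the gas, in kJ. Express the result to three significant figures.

For a reversible adiabat TV^(γ−1) is constant, so T₂ = T₁ (V₁/V₂)^(γ−1).
γ = 7/5 for a diatomic ideal gas, so γ−1 = 2/5.
T₁ = 141 °C = 414.1 K.
T₂ = 414.1 × (1/5.58)^(2/5) = 208.2 K.
Q = 0, so ΔU = W_on_gas = nCᵥΔT with Cᵥ = R/(γ−1) = 20.79 J/(mol·K).
ΔU = 2.18 × 20.79 × (208.2 − 414.1) = -9331 J.

ΔU ≈ -9.33 kJ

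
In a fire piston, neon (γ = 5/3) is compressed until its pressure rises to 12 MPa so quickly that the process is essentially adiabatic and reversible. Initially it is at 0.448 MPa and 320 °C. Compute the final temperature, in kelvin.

Along an adiabat T P^((1−γ)/γ) is constant, so T₂ = T₁ (P₂/P₁)^((γ−1)/γ).
T₁ = 320 °C = 593.1 K.
T₂ = 593.1 × (12/0.448)^(2/5) = 2210 K.

T₂ ≈ 2210 K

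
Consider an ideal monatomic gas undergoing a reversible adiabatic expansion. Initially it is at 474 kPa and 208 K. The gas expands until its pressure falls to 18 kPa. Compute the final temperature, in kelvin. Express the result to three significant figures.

T₂ ≈ 56.2 K

Along an adiabat T P^((1−γ)/γ) is constant, so T₂ = T₁ (P₂/P₁)^((γ−1)/γ).
For a monatomic ideal gas γ = 5/3, so (γ−1)/γ = 2/5.
T₂ = 208 × (18/474)^(2/5) = 56.22 K.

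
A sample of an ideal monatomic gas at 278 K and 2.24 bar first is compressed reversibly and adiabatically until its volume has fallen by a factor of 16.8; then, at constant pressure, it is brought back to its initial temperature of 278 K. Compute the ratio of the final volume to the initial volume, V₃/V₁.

V₃/V₁ ≈ 0.00907

For a monatomic ideal gas γ = 5/3.
Adiabatic step: V₂/V₁ = 0.05952; T₂ = T₁·16.8^(2/3) = 1824 K.
Isobaric step: V₃/V₂ = T₃/T₂ = 278/1824.
V₃/V₁ = (V₂/V₁)(V₃/V₂) = 0.05952 × (278/1824) = 0.009074.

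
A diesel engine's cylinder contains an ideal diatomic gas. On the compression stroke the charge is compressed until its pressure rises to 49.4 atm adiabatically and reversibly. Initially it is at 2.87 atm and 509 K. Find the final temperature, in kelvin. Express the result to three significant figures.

T₂ ≈ 1150 K

Adiabatic: T₂/T₁ = (P₂/P₁)^((γ−1)/γ).
For a diatomic ideal gas γ = 7/5, so (γ−1)/γ = 2/7.
T₂ = 509 × (49.4/2.87)^(2/7) = 1148 K.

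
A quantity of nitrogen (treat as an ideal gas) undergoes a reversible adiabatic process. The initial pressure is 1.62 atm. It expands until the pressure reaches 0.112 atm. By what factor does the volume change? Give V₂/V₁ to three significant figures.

V₂/V₁ ≈ 6.74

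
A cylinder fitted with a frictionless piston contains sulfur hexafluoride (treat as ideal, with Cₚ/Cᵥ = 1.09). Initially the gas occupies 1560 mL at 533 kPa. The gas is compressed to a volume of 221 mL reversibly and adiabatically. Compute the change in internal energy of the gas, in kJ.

ΔU ≈ 1.78 kJ

P₂ = P₁(V₁/V₂)^γ = 533×(1560/221)^(1.09) = 4486 kPa.
For a reversible adiabat, W_by_gas = (P₁V₁ − P₂V₂)/(γ−1).
W_by = (533000×0.00156 − 4.486×10^6×0.000221) / (0.09) = -1777 J.
Q = 0 ⇒ ΔU = −W_by = 1777 J.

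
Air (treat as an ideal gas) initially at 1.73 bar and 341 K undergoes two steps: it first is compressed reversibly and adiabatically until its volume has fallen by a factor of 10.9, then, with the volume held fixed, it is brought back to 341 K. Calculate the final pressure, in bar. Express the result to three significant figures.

For a diatomic ideal gas γ = 7/5.
Adiabatic step (PV^γ = const): P₂ = 1.73×10.9^(7/5) = 49.03 bar; T₂ = 341×10.9^(2/5) = 886.6 K.
Isochoric: P₃ = P₂(T₃/T₂) = 49.03 × (341/886.6) = 18.86 bar.

P₃ ≈ 18.9 bar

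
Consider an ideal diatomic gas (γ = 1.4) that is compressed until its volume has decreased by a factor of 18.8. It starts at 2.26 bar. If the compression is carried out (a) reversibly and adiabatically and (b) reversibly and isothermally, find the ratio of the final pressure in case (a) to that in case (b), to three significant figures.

Isothermal: P_b = P₁(V₁/V₂) = 2.26×18.8.
Adiabatic: P_a = P₁(V₁/V₂)^γ = 2.26×18.8^(1.4).
P_a/P_b = (V₁/V₂)^(γ−1) = 18.8^(0.4) = 3.233.

P_adiabatic / P_isothermal ≈ 3.23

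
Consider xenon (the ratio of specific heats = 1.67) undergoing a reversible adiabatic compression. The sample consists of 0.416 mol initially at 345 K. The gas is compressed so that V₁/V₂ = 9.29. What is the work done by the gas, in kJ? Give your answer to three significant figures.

For a reversible adiabat TV^(γ−1) is constant, so T₂ = T₁ (V₁/V₂)^(γ−1).
T₂ = 345 × 9.29^(0.67) = 1536 K.
Q = 0, so ΔU = W_on_gas = nCᵥΔT with Cᵥ = R/(γ−1) = 12.41 J/(mol·K).
ΔU = 0.416 × 12.41 × (1536 − 345) = 6148 J.
Work done by the gas = −ΔU = -6148 J.

W ≈ -6.15 kJ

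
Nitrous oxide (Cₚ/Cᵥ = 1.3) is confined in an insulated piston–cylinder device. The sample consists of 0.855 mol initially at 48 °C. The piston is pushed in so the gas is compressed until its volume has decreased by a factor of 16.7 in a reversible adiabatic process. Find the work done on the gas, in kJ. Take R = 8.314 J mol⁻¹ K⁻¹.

W ≈ 10.1 kJ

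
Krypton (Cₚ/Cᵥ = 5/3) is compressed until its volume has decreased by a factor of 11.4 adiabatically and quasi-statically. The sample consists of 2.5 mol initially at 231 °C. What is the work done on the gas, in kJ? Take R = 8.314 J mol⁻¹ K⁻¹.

W ≈ 63.9 kJ

For a reversible adiabat TV^(γ−1) is constant, so T₂ = T₁ (V₁/V₂)^(γ−1).
T₁ = 231 °C = 504.1 K.
T₂ = 504.1 × 11.4^(2/3) = 2554 K.
Q = 0, so ΔU = W_on_gas = nCᵥΔT with Cᵥ = R/(γ−1) = 12.47 J/(mol·K).
ΔU = 2.5 × 12.47 × (2554 − 504.1) = 63900 J.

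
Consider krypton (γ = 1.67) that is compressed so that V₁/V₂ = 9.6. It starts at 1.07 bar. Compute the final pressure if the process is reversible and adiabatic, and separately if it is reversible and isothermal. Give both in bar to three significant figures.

Isothermal: P₂ = P₁(V₁/V₂) = 1.07×9.6 = 10.27 bar.
Adiabatic: P₂ = P₁(V₁/V₂)^γ = 1.07×9.6^(1.67) = 46.75 bar.

adiabatic: 46.7 bar; isothermal: 10.3 bar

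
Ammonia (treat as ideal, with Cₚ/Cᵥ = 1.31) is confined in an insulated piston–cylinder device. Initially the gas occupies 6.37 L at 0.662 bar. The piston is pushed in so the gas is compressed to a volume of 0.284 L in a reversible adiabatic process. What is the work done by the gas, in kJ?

W ≈ -2.21 kJ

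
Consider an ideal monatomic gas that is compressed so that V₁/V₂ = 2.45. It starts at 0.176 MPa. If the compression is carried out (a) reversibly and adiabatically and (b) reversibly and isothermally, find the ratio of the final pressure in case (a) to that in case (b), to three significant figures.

P_adiabatic / P_isothermal ≈ 1.82

For a monatomic ideal gas γ = 5/3.
Isothermal: P_b = P₁(V₁/V₂) = 0.176×2.45.
Adiabatic: P_a = P₁(V₁/V₂)^γ = 0.176×2.45^(5/3).
P_a/P_b = (V₁/V₂)^(γ−1) = 2.45^(2/3) = 1.817.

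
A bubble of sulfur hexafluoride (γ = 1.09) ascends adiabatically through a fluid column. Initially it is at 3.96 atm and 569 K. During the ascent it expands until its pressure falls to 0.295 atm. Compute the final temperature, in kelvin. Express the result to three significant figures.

Adiabatic: T₂/T₁ = (P₂/P₁)^((γ−1)/γ).
T₂ = 569 × (0.295/3.96)^(0.0826) = 459.2 K.

T₂ ≈ 459 K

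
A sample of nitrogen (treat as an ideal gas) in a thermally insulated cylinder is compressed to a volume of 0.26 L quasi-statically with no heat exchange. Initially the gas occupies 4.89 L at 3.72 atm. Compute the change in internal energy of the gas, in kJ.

ΔU ≈ 10.3 kJ

γ = 7/5 for a diatomic ideal gas.
P₂ = P₁(V₁/V₂)^γ = 3.72×(4.89/0.26)^(7/5) = 226.3 atm.
For a reversible adiabat, W_by_gas = (P₁V₁ − P₂V₂)/(γ−1).
W_by = (376900×0.00489 − 2.293×10^7×0.00026) / (2/5) = -10290 J.
Q = 0 ⇒ ΔU = −W_by = 10290 J.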